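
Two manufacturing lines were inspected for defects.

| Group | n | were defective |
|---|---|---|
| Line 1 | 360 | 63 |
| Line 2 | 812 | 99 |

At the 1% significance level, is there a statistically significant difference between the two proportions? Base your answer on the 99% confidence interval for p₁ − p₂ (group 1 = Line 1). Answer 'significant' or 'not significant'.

not significant

p̂₁ = 63/360 = 0.1750 and p̂₂ = 99/812 = 0.1219.
SE₁ = √(p̂₁(1−p̂₁)/n₁) = √(0.1750·0.8250/360) = 0.02003; SE₂ = √(0.1219·0.8781/812) = 0.01148.
Independent samples: SE of the difference = √(SE₁² + SE₂²) = √(0.0004012009 + 0.0001317904) = 0.02309.
z* for 99% confidence is 2.576, so the margin of error is 2.576 × 0.02309 = 0.05948.
Point estimate p̂₁ − p̂₂ = 0.1750 − 0.1219 = 0.0531.
0.0531 ± 0.05948 → (-0.00638, 0.11258).
The interval (-0.00638, 0.11258) contains 0, so the difference is not significant.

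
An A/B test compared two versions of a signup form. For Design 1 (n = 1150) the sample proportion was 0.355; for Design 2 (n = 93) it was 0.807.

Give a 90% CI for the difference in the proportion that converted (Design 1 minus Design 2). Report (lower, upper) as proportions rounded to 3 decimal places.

Each SE is √(p̂(1−p̂)/n): √(0.3550·0.6450/1150) = 0.01411 and √(0.8070·0.1930/93) = 0.04092.
SE(p̂₁ − p̂₂) = √(SE₁² + SE₂²) = √(0.0001990921 + 0.0016744464) = 0.04328, since the two samples are independent.
At 90% confidence z* = 1.645; margin = 1.645 × 0.04328 = 0.07120.
The difference is 0.3550 − 0.8070 = -0.4520, so the interval is -0.4520 ± 0.07120 = (-0.523, -0.381).

(-0.523, -0.381)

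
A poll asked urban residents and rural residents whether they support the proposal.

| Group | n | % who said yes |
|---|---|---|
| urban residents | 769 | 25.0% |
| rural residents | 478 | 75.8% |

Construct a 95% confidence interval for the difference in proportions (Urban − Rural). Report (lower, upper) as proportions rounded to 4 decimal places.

The two standard errors are √(0.2500×0.7500/769) = 0.01561 and √(0.7580×0.2420/478) = 0.01959.
Because the samples are independent, SE_diff = √(0.01561² + 0.01959²) = 0.02505.
Using z* = 1.960 for 95%, ME = 1.960 × 0.02505 = 0.04910.
p̂₁ − p̂₂ = -0.5080; interval -0.5080 ± 0.04910 gives (-0.5571, -0.4589).

(-0.5571, -0.4589)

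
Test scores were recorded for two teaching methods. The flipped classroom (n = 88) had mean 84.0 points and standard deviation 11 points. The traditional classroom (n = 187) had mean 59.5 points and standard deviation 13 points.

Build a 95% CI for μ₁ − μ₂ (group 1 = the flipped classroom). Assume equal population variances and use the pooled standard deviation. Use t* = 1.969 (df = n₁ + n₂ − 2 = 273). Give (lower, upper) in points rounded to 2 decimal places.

(21.34, 27.66)

s_p = √[((n₁−1)s₁² + (n₂−1)s₂²)/(n₁+n₂−2)] = √[(87·11² + 186·13²)/273] = 12.3977.
SE = 12.3977·√(1/88 + 1/187) = 1.6027.
With t* = 1.969, margin = 1.969 × 1.6027 = 3.1557.
x̄₁ − x̄₂ = 84.0 − 59.5 = 24.5000; interval 24.5000 ± 3.1557 = (21.34, 27.66).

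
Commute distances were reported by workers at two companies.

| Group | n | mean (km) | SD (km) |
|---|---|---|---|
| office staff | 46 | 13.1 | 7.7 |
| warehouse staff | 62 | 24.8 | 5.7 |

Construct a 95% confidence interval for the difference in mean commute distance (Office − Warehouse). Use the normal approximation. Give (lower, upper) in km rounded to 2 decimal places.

Standard errors of each mean: 7.7/√46 = 1.1353 and 5.7/√62 = 0.7239.
SE(x̄₁ − x̄₂) = √(1.1353² + 0.7239²) = 1.3465 for independent samples with unequal variances.
With z* = 1.960, the margin is 1.960 × 1.3465 = 2.6391.
x̄₁ − x̄₂ = 13.1 − 24.8 = -11.7000; the interval is -11.7000 ± 2.6391 = (-14.34, -9.06).

(-14.34, -9.06)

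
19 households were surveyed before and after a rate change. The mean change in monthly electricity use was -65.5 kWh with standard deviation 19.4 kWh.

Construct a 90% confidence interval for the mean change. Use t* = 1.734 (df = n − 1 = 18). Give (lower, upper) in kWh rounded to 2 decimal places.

(-73.22, -57.78)

This is a matched-pairs design, so SE = s_d/√n = 19.4/√19 = 4.4507.
Margin = 1.734 × 4.4507 = 7.7175; the interval is -65.5 ± 7.7175 = (-73.22, -57.78).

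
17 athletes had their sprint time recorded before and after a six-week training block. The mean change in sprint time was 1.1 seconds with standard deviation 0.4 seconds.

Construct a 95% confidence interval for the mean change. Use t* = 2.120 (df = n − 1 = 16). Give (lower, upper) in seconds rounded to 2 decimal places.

(0.89, 1.31)

Paired design: SE = s_d/√n = 0.4/√17 = 0.0970.
t* = 2.120; margin of error = 2.120 × 0.0970 = 0.2056.
1.1 ± 0.2056 → (0.89, 1.31).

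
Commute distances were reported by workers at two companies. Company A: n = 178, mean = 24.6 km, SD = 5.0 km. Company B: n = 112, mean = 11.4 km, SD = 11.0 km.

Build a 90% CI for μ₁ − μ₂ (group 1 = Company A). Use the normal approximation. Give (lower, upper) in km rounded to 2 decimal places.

(11.38, 15.02)

Per-group SEs: s₁/√n₁ = 5.0/√178 = 0.3748, s₂/√n₂ = 11.0/√112 = 1.0394.
Unpooled SE of the difference: √(0.14047504 + 1.08035236) = 1.1049.
Margin of error = z* · SE = 1.645 × 1.1049 = 1.8176.
x̄₁ − x̄₂ = 24.6 − 11.4 = 13.2000.
CI: 13.2000 ± 1.8176 = (11.38, 15.02).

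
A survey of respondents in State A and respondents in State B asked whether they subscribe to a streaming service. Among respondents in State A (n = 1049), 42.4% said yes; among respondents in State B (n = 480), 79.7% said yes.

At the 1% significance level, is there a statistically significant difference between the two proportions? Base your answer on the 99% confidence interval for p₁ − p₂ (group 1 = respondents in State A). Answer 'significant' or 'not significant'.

The two standard errors are √(0.4240×0.5760/1049) = 0.01526 and √(0.7970×0.2030/480) = 0.01836.
Because the samples are independent, SE_diff = √(0.01526² + 0.01836²) = 0.02387.
Using z* = 2.576 for 99%, ME = 2.576 × 0.02387 = 0.06149.
p̂₁ − p̂₂ = -0.3730; interval -0.3730 ± 0.06149 gives (-0.43449, -0.31151).
The interval (-0.43449, -0.31151) does not contain 0, so the difference is significant.

significant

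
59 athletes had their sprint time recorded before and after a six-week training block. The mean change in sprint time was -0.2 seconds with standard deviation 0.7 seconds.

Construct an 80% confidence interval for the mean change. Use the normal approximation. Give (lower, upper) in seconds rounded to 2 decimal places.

Paired design: SE = s_d/√n = 0.7/√59 = 0.0911.
z* = 1.282; margin of error = 1.282 × 0.0911 = 0.1168.
-0.2 ± 0.1168 → (-0.32, -0.08).

(-0.32, -0.08)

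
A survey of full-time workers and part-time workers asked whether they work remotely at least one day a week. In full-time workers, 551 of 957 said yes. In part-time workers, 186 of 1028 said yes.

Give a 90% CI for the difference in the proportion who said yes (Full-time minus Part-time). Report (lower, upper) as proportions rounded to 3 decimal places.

(0.362, 0.428)

p̂₁ = 551/957 = 0.5758 and p̂₂ = 186/1028 = 0.1809.
SE₁ = √(p̂₁(1−p̂₁)/n₁) = √(0.5758·0.4242/957) = 0.01598; SE₂ = √(0.1809·0.8191/1028) = 0.01201.
Independent samples: SE of the difference = √(SE₁² + SE₂²) = √(0.0002553604 + 0.0001442401) = 0.01999.
z* for 90% confidence is 1.645, so the margin of error is 1.645 × 0.01999 = 0.03288.
Point estimate p̂₁ − p̂₂ = 0.5758 − 0.1809 = 0.3949.
0.3949 ± 0.03288 → (0.362, 0.428).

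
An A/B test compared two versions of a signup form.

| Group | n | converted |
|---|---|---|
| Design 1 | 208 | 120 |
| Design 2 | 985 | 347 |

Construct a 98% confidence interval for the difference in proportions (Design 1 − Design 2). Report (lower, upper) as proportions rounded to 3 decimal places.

First, p̂₁ = 120/208 = 0.5769; p̂₂ = 347/985 = 0.3523.
The two standard errors are √(0.5769×0.4231/208) = 0.03426 and √(0.3523×0.6477/985) = 0.01522.
Because the samples are independent, SE_diff = √(0.03426² + 0.01522²) = 0.03749.
Using z* = 2.326 for 98%, ME = 2.326 × 0.03749 = 0.08720.
p̂₁ − p̂₂ = 0.2246; interval 0.2246 ± 0.08720 gives (0.137, 0.312).

(0.137, 0.312)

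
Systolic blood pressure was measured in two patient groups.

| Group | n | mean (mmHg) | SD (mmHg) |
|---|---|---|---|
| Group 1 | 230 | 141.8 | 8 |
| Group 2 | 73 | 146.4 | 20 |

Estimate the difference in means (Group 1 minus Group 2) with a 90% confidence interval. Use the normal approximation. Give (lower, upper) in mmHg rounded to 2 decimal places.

Per-group SEs: s₁/√n₁ = 8/√230 = 0.5275, s₂/√n₂ = 20/√73 = 2.3408.
Unpooled SE of the difference: √(0.27825625 + 5.47934464) = 2.3995.
Margin of error = z* · SE = 1.645 × 2.3995 = 3.9472.
x̄₁ − x̄₂ = 141.8 − 146.4 = -4.6000.
CI: -4.6000 ± 3.9472 = (-8.55, -0.65).

(-8.55, -0.65)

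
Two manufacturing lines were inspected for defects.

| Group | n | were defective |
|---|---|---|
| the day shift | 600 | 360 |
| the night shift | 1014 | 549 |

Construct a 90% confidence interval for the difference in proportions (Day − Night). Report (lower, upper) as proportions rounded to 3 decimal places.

(0.017, 0.100)

Sample proportions: 360/600 = 0.6000, 549/1014 = 0.5414.
Each SE is √(p̂(1−p̂)/n): √(0.6000·0.4000/600) = 0.02000 and √(0.5414·0.4586/1014) = 0.01565.
SE(p̂₁ − p̂₂) = √(SE₁² + SE₂²) = √(0.0004 + 0.0002449225) = 0.02540, since the two samples are independent.
At 90% confidence z* = 1.645; margin = 1.645 × 0.02540 = 0.04178.
The difference is 0.6000 − 0.5414 = 0.0586, so the interval is 0.0586 ± 0.04178 = (0.017, 0.100).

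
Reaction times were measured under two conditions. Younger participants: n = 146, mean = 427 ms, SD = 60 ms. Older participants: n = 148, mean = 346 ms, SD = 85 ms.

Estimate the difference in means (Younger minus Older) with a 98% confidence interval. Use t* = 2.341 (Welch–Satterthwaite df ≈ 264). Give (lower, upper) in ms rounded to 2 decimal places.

SE₁ = s₁/√n₁ = 60/√146 = 4.9656; SE₂ = 85/√148 = 6.9870.
Independent samples, unequal variances: SE_diff = √(SE₁² + SE₂²) = √(24.65718336 + 48.818169) = 8.5718.
t* = 2.341, so margin of error = 2.341 × 8.5718 = 20.0666.
Difference in means = 427 − 346 = 81.0000.
81.0000 ± 20.0666 → (60.93, 101.07).

(60.93, 101.07)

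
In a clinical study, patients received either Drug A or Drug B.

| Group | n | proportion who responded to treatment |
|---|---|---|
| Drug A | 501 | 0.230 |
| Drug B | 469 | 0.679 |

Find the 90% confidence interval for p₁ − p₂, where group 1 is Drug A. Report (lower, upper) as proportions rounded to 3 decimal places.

Each SE is √(p̂(1−p̂)/n): √(0.2300·0.7700/501) = 0.01880 and √(0.6790·0.3210/469) = 0.02156.
SE(p̂₁ − p̂₂) = √(SE₁² + SE₂²) = √(0.00035344 + 0.0004648336) = 0.02861, since the two samples are independent.
At 90% confidence z* = 1.645; margin = 1.645 × 0.02861 = 0.04706.
The difference is 0.2300 − 0.6790 = -0.4490, so the interval is -0.4490 ± 0.04706 = (-0.496, -0.402).

(-0.496, -0.402)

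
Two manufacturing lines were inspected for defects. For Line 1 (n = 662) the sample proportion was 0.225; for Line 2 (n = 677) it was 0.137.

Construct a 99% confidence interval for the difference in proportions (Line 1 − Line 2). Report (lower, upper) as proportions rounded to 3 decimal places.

(0.034, 0.142)

SE₁ = √(p̂₁(1−p̂₁)/n₁) = √(0.2250·0.7750/662) = 0.01623; SE₂ = √(0.1370·0.8630/677) = 0.01322.
Independent samples: SE of the difference = √(SE₁² + SE₂²) = √(0.0002634129 + 0.0001747684) = 0.02093.
z* for 99% confidence is 2.576, so the margin of error is 2.576 × 0.02093 = 0.05392.
Point estimate p̂₁ − p̂₂ = 0.2250 − 0.1370 = 0.0880.
0.0880 ± 0.05392 → (0.034, 0.142).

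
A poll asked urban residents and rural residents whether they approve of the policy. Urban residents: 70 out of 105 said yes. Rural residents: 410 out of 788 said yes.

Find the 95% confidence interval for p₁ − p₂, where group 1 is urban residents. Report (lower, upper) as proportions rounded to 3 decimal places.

(0.050, 0.243)

Sample proportions: 70/105 = 0.6667, 410/788 = 0.5203.
Each SE is √(p̂(1−p̂)/n): √(0.6667·0.3333/105) = 0.04600 and √(0.5203·0.4797/788) = 0.01780.
SE(p̂₁ − p̂₂) = √(SE₁² + SE₂²) = √(0.002116 + 0.00031684) = 0.04932, since the two samples are independent.
At 95% confidence z* = 1.960; margin = 1.960 × 0.04932 = 0.09667.
The difference is 0.6667 − 0.5203 = 0.1464, so the interval is 0.1464 ± 0.09667 = (0.050, 0.243).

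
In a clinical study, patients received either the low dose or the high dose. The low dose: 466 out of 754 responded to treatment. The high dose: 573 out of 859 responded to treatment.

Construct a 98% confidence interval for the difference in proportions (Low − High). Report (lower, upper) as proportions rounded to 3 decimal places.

p̂₁ = 466/754 = 0.6180 and p̂₂ = 573/859 = 0.6671.
SE₁ = √(p̂₁(1−p̂₁)/n₁) = √(0.6180·0.3820/754) = 0.01769; SE₂ = √(0.6671·0.3329/859) = 0.01608.
Independent samples: SE of the difference = √(SE₁² + SE₂²) = √(0.0003129361 + 0.0002585664) = 0.02391.
z* for 98% confidence is 2.326, so the margin of error is 2.326 × 0.02391 = 0.05561.
Point estimate p̂₁ − p̂₂ = 0.6180 − 0.6671 = -0.0491.
-0.0491 ± 0.05561 → (-0.105, 0.007).

(-0.105, 0.007)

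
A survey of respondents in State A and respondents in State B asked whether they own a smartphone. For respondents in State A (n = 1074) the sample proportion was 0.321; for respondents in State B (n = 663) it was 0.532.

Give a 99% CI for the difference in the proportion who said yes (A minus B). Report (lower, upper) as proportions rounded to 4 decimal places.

(-0.2730, -0.1490)

Each SE is √(p̂(1−p̂)/n): √(0.3210·0.6790/1074) = 0.01425 and √(0.5320·0.4680/663) = 0.01938.
SE(p̂₁ − p̂₂) = √(SE₁² + SE₂²) = √(0.0002030625 + 0.0003755844) = 0.02406, since the two samples are independent.
At 99% confidence z* = 2.576; margin = 2.576 × 0.02406 = 0.06198.
The difference is 0.3210 − 0.5320 = -0.2110, so the interval is -0.2110 ± 0.06198 = (-0.2730, -0.1490).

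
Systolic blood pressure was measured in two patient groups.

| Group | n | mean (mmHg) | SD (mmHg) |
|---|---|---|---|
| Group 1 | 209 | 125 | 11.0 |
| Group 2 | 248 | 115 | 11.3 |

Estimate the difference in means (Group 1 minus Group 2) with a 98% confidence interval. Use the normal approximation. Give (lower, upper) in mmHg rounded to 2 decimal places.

(7.57, 12.43)

Standard errors of each mean: 11.0/√209 = 0.7609 and 11.3/√248 = 0.7176.
SE(x̄₁ − x̄₂) = √(0.7609² + 0.7176²) = 1.0459 for independent samples with unequal variances.
With z* = 2.326, the margin is 2.326 × 1.0459 = 2.4328.
x̄₁ − x̄₂ = 125 − 115 = 10.0000; the interval is 10.0000 ± 2.4328 = (7.57, 12.43).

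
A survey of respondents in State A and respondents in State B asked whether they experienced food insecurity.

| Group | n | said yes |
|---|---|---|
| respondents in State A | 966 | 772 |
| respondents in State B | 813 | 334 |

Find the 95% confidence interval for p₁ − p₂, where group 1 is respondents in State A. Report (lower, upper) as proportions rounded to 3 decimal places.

(0.346, 0.431)

Sample proportions: 772/966 = 0.7992, 334/813 = 0.4108.
Each SE is √(p̂(1−p̂)/n): √(0.7992·0.2008/966) = 0.01289 and √(0.4108·0.5892/813) = 0.01725.
SE(p̂₁ − p̂₂) = √(SE₁² + SE₂²) = √(0.0001661521 + 0.0002975625) = 0.02153, since the two samples are independent.
At 95% confidence z* = 1.960; margin = 1.960 × 0.02153 = 0.04220.
The difference is 0.7992 − 0.4108 = 0.3884, so the interval is 0.3884 ± 0.04220 = (0.346, 0.431).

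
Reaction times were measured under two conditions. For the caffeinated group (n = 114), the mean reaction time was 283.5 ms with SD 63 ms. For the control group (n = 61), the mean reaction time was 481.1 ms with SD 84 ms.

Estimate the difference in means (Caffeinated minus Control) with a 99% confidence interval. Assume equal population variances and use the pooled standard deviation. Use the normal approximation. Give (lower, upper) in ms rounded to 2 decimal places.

(-226.61, -168.59)

s_p = √[((n₁−1)s₁² + (n₂−1)s₂²)/(n₁+n₂−2)] = √[(113·63² + 60·84²)/173] = 70.9904.
SE = 70.9904·√(1/114 + 1/61) = 11.2616.
With z* = 2.576, margin = 2.576 × 11.2616 = 29.0099.
x̄₁ − x̄₂ = 283.5 − 481.1 = -197.6000; interval -197.6000 ± 29.0099 = (-226.61, -168.59).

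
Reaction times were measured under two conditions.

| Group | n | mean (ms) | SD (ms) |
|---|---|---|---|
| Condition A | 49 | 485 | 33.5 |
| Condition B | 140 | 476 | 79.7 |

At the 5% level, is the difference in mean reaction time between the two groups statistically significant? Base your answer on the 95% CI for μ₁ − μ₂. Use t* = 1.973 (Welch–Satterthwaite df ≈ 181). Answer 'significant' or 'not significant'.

not significant

Per-group SEs: s₁/√n₁ = 33.5/√49 = 4.7857, s₂/√n₂ = 79.7/√140 = 6.7359.
Unpooled SE of the difference: √(22.90292449 + 45.37234881) = 8.2629.
Margin of error = t* · SE = 1.973 × 8.2629 = 16.3027.
x̄₁ − x̄₂ = 485 − 476 = 9.0000.
CI: 9.0000 ± 16.3027 = (-7.3027, 25.3027).
The interval (-7.3027, 25.3027) contains 0, so the difference is not significant.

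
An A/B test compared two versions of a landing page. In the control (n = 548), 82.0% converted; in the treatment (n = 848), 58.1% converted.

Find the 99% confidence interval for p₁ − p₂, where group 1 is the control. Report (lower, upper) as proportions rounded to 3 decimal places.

The two standard errors are √(0.8200×0.1800/548) = 0.01641 and √(0.5810×0.4190/848) = 0.01694.
Because the samples are independent, SE_diff = √(0.01641² + 0.01694²) = 0.02358.
Using z* = 2.576 for 99%, ME = 2.576 × 0.02358 = 0.06074.
p̂₁ − p̂₂ = 0.2390; interval 0.2390 ± 0.06074 gives (0.178, 0.300).

(0.178, 0.300)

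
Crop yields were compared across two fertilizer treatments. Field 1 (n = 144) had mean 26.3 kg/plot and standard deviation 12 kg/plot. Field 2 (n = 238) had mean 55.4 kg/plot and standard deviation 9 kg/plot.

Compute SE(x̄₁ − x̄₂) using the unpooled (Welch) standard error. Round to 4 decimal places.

Standard errors of each mean: 12/√144 = 1.0000 and 9/√238 = 0.5834.
SE(x̄₁ − x̄₂) = √(1.0000² + 0.5834²) = 1.1577 for independent samples with unequal variances.

1.1577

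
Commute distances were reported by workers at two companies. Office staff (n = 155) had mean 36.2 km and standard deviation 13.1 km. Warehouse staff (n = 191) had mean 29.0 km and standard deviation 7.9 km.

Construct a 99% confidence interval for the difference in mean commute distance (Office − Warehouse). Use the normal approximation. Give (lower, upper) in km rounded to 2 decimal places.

(4.12, 10.28)

Per-group SEs: s₁/√n₁ = 13.1/√155 = 1.0522, s₂/√n₂ = 7.9/√191 = 0.5716.
Unpooled SE of the difference: √(1.10712484 + 0.32672656) = 1.1974.
Margin of error = z* · SE = 2.576 × 1.1974 = 3.0845.
x̄₁ − x̄₂ = 36.2 − 29.0 = 7.2000.
CI: 7.2000 ± 3.0845 = (4.12, 10.28).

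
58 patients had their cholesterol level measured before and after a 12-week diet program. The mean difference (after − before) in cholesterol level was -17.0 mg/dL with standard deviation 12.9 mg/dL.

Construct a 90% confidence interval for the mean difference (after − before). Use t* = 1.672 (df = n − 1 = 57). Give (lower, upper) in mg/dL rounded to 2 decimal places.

Paired design: SE = s_d/√n = 12.9/√58 = 1.6939.
t* = 1.672; margin of error = 1.672 × 1.6939 = 2.8322.
-17.0 ± 2.8322 → (-19.83, -14.17).

(-19.83, -14.17)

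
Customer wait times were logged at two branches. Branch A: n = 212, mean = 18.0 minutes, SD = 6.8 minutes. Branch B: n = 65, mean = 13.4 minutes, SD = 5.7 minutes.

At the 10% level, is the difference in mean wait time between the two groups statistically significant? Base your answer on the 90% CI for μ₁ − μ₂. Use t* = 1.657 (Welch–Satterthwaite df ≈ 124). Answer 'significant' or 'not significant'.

Per-group SEs: s₁/√n₁ = 6.8/√212 = 0.4670, s₂/√n₂ = 5.7/√65 = 0.7070.
Unpooled SE of the difference: √(0.218089 + 0.499849) = 0.8473.
Margin of error = t* · SE = 1.657 × 0.8473 = 1.4040.
x̄₁ − x̄₂ = 18.0 − 13.4 = 4.6000.
CI: 4.6000 ± 1.4040 = (3.1960, 6.0040).
The interval (3.1960, 6.0040) does not contain 0, so the difference is significant.

significant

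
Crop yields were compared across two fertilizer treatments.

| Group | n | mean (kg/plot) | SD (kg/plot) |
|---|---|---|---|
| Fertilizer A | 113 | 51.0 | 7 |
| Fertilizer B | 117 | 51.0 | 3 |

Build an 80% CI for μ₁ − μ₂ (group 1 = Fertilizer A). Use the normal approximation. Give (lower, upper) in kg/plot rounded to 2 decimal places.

Standard errors of each mean: 7/√113 = 0.6585 and 3/√117 = 0.2774.
SE(x̄₁ − x̄₂) = √(0.6585² + 0.2774²) = 0.7145 for independent samples with unequal variances.
With z* = 1.282, the margin is 1.282 × 0.7145 = 0.9160.
x̄₁ − x̄₂ = 51.0 − 51.0 = 0.0000; the interval is 0.0000 ± 0.9160 = (-0.92, 0.92).

(-0.92, 0.92)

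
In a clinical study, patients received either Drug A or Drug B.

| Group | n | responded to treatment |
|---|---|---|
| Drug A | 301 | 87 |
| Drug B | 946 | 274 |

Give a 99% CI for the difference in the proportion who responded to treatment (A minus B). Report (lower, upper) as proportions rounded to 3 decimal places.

Sample proportions: 87/301 = 0.2890, 274/946 = 0.2896.
Each SE is √(p̂(1−p̂)/n): √(0.2890·0.7110/301) = 0.02613 and √(0.2896·0.7104/946) = 0.01475.
SE(p̂₁ − p̂₂) = √(SE₁² + SE₂²) = √(0.0006827769 + 0.0002175625) = 0.03001, since the two samples are independent.
At 99% confidence z* = 2.576; margin = 2.576 × 0.03001 = 0.07731.
The difference is 0.2890 − 0.2896 = -0.0006, so the interval is -0.0006 ± 0.07731 = (-0.078, 0.077).

(-0.078, 0.077)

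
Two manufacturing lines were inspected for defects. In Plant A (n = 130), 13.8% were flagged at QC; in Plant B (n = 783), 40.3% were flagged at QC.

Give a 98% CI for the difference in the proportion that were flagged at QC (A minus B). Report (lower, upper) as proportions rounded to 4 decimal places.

SE₁ = √(p̂₁(1−p̂₁)/n₁) = √(0.1380·0.8620/130) = 0.03025; SE₂ = √(0.4030·0.5970/783) = 0.01753.
Independent samples: SE of the difference = √(SE₁² + SE₂²) = √(0.0009150625 + 0.0003073009) = 0.03496.
z* for 98% confidence is 2.326, so the margin of error is 2.326 × 0.03496 = 0.08132.
Point estimate p̂₁ − p̂₂ = 0.1380 − 0.4030 = -0.2650.
-0.2650 ± 0.08132 → (-0.3463, -0.1837).

(-0.3463, -0.1837)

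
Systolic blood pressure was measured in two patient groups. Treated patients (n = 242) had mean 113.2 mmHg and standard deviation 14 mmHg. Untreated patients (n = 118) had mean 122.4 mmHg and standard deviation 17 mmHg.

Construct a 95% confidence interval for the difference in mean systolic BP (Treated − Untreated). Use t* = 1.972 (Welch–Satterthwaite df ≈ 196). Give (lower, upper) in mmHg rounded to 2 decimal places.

Standard errors of each mean: 14/√242 = 0.9000 and 17/√118 = 1.5650.
SE(x̄₁ − x̄₂) = √(0.9000² + 1.5650²) = 1.8053 for independent samples with unequal variances.
With t* = 1.972, the margin is 1.972 × 1.8053 = 3.5601.
x̄₁ − x̄₂ = 113.2 − 122.4 = -9.2000; the interval is -9.2000 ± 3.5601 = (-12.76, -5.64).

(-12.76, -5.64)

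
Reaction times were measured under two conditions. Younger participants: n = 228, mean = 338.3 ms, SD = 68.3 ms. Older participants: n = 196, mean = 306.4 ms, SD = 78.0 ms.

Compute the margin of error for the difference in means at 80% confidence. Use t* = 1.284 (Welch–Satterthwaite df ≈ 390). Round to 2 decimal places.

Standard errors of each mean: 68.3/√228 = 4.5233 and 78.0/√196 = 5.5714.
SE(x̄₁ − x̄₂) = √(4.5233² + 5.5714²) = 7.1764 for independent samples with unequal variances.
With t* = 1.284, the margin is 1.284 × 7.1764 = 9.2145.

9.21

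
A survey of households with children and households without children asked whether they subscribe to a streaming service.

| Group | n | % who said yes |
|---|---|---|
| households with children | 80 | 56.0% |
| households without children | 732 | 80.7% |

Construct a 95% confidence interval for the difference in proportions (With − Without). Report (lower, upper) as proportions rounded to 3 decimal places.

SE₁ = √(p̂₁(1−p̂₁)/n₁) = √(0.5600·0.4400/80) = 0.05550; SE₂ = √(0.8070·0.1930/732) = 0.01459.
Independent samples: SE of the difference = √(SE₁² + SE₂²) = √(0.00308025 + 0.0002128681) = 0.05739.
z* for 95% confidence is 1.960, so the margin of error is 1.960 × 0.05739 = 0.11248.
Point estimate p̂₁ − p̂₂ = 0.5600 − 0.8070 = -0.2470.
-0.2470 ± 0.11248 → (-0.359, -0.135).

(-0.359, -0.135)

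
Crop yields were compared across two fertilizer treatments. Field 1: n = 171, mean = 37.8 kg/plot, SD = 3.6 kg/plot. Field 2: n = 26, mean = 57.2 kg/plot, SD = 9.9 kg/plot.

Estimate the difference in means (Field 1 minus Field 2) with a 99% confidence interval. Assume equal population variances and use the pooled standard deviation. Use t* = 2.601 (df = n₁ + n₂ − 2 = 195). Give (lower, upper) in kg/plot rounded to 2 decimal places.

(-22.07, -16.73)

Pooled variance s_p² = [170·3.6² + 25·9.9²] / (171+26−2) = 23.8638, so s_p = 4.8851.
SE_diff = s_p·√(1/n₁ + 1/n₂) = 4.8851·√(1/171 + 1/26) = 1.0283.
t* = 2.601; margin = 2.601 × 1.0283 = 2.6746.
Difference = 37.8 − 57.2 = -19.4000.
-19.4000 ± 2.6746 → (-22.07, -16.73).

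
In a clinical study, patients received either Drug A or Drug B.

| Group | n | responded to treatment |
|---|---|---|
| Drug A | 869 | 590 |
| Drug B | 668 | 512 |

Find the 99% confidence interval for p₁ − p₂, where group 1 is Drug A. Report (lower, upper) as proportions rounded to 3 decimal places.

(-0.146, -0.029)

First, p̂₁ = 590/869 = 0.6789; p̂₂ = 512/668 = 0.7665.
The two standard errors are √(0.6789×0.3211/869) = 0.01584 and √(0.7665×0.2335/668) = 0.01637.
Because the samples are independent, SE_diff = √(0.01584² + 0.01637²) = 0.02278.
Using z* = 2.576 for 99%, ME = 2.576 × 0.02278 = 0.05868.
p̂₁ − p̂₂ = -0.0876; interval -0.0876 ± 0.05868 gives (-0.146, -0.029).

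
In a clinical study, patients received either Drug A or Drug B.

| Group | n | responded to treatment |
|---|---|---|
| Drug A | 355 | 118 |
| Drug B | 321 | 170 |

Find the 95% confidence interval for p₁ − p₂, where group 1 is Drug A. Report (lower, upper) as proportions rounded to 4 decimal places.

(-0.2706, -0.1238)

p̂₁ = 118/355 = 0.3324 and p̂₂ = 170/321 = 0.5296.
SE₁ = √(p̂₁(1−p̂₁)/n₁) = √(0.3324·0.6676/355) = 0.02500; SE₂ = √(0.5296·0.4704/321) = 0.02786.
Independent samples: SE of the difference = √(SE₁² + SE₂²) = √(0.000625 + 0.0007761796) = 0.03743.
z* for 95% confidence is 1.960, so the margin of error is 1.960 × 0.03743 = 0.07336.
Point estimate p̂₁ − p̂₂ = 0.3324 − 0.5296 = -0.1972.
-0.1972 ± 0.07336 → (-0.2706, -0.1238).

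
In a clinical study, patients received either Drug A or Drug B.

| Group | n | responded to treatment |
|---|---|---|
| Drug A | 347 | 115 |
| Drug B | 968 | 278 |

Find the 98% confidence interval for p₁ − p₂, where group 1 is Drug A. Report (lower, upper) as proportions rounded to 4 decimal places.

Sample proportions: 115/347 = 0.3314, 278/968 = 0.2872.
Each SE is √(p̂(1−p̂)/n): √(0.3314·0.6686/347) = 0.02527 and √(0.2872·0.7128/968) = 0.01454.
SE(p̂₁ − p̂₂) = √(SE₁² + SE₂²) = √(0.0006385729 + 0.0002114116) = 0.02915, since the two samples are independent.
At 98% confidence z* = 2.326; margin = 2.326 × 0.02915 = 0.06780.
The difference is 0.3314 − 0.2872 = 0.0442, so the interval is 0.0442 ± 0.06780 = (-0.0236, 0.1120).

(-0.0236, 0.1120)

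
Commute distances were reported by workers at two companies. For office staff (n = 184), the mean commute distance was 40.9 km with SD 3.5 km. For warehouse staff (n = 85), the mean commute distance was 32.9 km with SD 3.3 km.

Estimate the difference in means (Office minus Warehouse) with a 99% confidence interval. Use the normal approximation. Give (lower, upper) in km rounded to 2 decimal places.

SE₁ = s₁/√n₁ = 3.5/√184 = 0.2580; SE₂ = 3.3/√85 = 0.3579.
Independent samples, unequal variances: SE_diff = √(SE₁² + SE₂²) = √(0.066564 + 0.12809241) = 0.4412.
z* = 2.576, so margin of error = 2.576 × 0.4412 = 1.1365.
Difference in means = 40.9 − 32.9 = 8.0000.
8.0000 ± 1.1365 → (6.86, 9.14).

(6.86, 9.14)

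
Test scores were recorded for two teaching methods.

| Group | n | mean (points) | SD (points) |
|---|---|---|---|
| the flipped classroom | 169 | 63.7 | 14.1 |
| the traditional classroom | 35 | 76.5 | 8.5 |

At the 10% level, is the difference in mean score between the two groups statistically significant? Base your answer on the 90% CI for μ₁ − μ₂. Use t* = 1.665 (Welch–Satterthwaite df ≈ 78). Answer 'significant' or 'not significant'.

Per-group SEs: s₁/√n₁ = 14.1/√169 = 1.0846, s₂/√n₂ = 8.5/√35 = 1.4368.
Unpooled SE of the difference: √(1.17635716 + 2.06439424) = 1.8002.
Margin of error = t* · SE = 1.665 × 1.8002 = 2.9973.
x̄₁ − x̄₂ = 63.7 − 76.5 = -12.8000.
CI: -12.8000 ± 2.9973 = (-15.7973, -9.8027).
The interval (-15.7973, -9.8027) does not contain 0, so the difference is significant.

significant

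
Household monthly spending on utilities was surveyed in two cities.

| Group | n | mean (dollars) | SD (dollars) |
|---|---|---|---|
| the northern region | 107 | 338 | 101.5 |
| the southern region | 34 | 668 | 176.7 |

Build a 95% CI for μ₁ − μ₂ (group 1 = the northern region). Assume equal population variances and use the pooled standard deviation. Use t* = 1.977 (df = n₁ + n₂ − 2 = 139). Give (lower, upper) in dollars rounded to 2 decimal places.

(-378.09, -281.91)

s_p = √[((n₁−1)s₁² + (n₂−1)s₂²)/(n₁+n₂−2)] = √[(106·101.5² + 33·176.7²)/139] = 123.5679.
SE = 123.5679·√(1/107 + 1/34) = 24.3267.
With t* = 1.977, margin = 1.977 × 24.3267 = 48.0939.
x̄₁ − x̄₂ = 338 − 668 = -330.0000; interval -330.0000 ± 48.0939 = (-378.09, -281.91).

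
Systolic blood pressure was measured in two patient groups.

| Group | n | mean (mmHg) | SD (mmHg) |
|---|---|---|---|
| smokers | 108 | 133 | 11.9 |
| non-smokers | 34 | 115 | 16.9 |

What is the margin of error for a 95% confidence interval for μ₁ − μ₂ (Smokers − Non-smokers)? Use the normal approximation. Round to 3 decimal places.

Per-group SEs: s₁/√n₁ = 11.9/√108 = 1.1451, s₂/√n₂ = 16.9/√34 = 2.8983.
Unpooled SE of the difference: √(1.31125401 + 8.40014289) = 3.1163.
Margin of error = z* · SE = 1.960 × 3.1163 = 6.1079.

6.108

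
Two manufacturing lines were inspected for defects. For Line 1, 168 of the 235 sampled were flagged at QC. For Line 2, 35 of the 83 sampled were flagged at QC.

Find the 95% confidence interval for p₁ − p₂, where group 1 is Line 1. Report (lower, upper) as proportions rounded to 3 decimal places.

First, p̂₁ = 168/235 = 0.7149; p̂₂ = 35/83 = 0.4217.
The two standard errors are √(0.7149×0.2851/235) = 0.02945 and √(0.4217×0.5783/83) = 0.05421.
Because the samples are independent, SE_diff = √(0.02945² + 0.05421²) = 0.06169.
Using z* = 1.960 for 95%, ME = 1.960 × 0.06169 = 0.12091.
p̂₁ − p̂₂ = 0.2932; interval 0.2932 ± 0.12091 gives (0.172, 0.414).

(0.172, 0.414)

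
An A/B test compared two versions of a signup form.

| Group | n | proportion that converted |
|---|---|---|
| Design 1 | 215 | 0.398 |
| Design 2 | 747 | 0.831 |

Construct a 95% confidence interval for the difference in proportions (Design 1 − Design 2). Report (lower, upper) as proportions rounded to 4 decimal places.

Each SE is √(p̂(1−p̂)/n): √(0.3980·0.6020/215) = 0.03338 and √(0.8310·0.1690/747) = 0.01371.
SE(p̂₁ − p̂₂) = √(SE₁² + SE₂²) = √(0.0011142244 + 0.0001879641) = 0.03609, since the two samples are independent.
At 95% confidence z* = 1.960; margin = 1.960 × 0.03609 = 0.07074.
The difference is 0.3980 − 0.8310 = -0.4330, so the interval is -0.4330 ± 0.07074 = (-0.5037, -0.3623).

(-0.5037, -0.3623)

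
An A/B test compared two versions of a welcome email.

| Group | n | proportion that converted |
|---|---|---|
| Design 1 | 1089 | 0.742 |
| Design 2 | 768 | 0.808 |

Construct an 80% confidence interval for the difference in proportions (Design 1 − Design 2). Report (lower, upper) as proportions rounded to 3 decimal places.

(-0.091, -0.041)

SE₁ = √(p̂₁(1−p̂₁)/n₁) = √(0.7420·0.2580/1089) = 0.01326; SE₂ = √(0.8080·0.1920/768) = 0.01421.
Independent samples: SE of the difference = √(SE₁² + SE₂²) = √(0.0001758276 + 0.0002019241) = 0.01944.
z* for 80% confidence is 1.282, so the margin of error is 1.282 × 0.01944 = 0.02492.
Point estimate p̂₁ − p̂₂ = 0.7420 − 0.8080 = -0.0660.
-0.0660 ± 0.02492 → (-0.091, -0.041).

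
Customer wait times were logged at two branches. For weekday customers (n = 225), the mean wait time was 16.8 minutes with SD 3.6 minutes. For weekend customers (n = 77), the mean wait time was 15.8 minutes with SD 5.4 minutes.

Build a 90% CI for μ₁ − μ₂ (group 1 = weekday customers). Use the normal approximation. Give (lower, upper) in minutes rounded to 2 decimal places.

Per-group SEs: s₁/√n₁ = 3.6/√225 = 0.2400, s₂/√n₂ = 5.4/√77 = 0.6154.
Unpooled SE of the difference: √(0.0576 + 0.37871716) = 0.6605.
Margin of error = z* · SE = 1.645 × 0.6605 = 1.0865.
x̄₁ − x̄₂ = 16.8 − 15.8 = 1.0000.
CI: 1.0000 ± 1.0865 = (-0.09, 2.09).

(-0.09, 2.09)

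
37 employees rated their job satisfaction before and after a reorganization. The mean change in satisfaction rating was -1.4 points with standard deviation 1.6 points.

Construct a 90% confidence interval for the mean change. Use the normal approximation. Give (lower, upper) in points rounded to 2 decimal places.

This is a matched-pairs design, so SE = s_d/√n = 1.6/√37 = 0.2630.
Margin = 1.645 × 0.2630 = 0.4326; the interval is -1.4 ± 0.4326 = (-1.83, -0.97).

(-1.83, -0.97)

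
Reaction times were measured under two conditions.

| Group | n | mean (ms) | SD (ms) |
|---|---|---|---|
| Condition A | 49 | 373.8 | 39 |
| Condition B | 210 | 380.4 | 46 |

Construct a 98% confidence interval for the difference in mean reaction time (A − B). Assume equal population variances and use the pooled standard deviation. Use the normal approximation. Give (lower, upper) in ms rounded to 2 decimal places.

(-23.12, 9.92)

Pooled variance s_p² = [48·39² + 209·46²] / (49+210−2) = 2004.8716, so s_p = 44.7758.
SE_diff = s_p·√(1/n₁ + 1/n₂) = 44.7758·√(1/49 + 1/210) = 7.1037.
z* = 2.326; margin = 2.326 × 7.1037 = 16.5232.
Difference = 373.8 − 380.4 = -6.6000.
-6.6000 ± 16.5232 → (-23.12, 9.92).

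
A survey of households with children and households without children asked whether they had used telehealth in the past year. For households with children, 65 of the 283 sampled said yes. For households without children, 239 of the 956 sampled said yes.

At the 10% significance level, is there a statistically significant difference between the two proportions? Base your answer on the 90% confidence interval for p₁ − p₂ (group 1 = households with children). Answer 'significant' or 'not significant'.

p̂₁ = 65/283 = 0.2297 and p̂₂ = 239/956 = 0.2500.
SE₁ = √(p̂₁(1−p̂₁)/n₁) = √(0.2297·0.7703/283) = 0.02500; SE₂ = √(0.2500·0.7500/956) = 0.01400.
Independent samples: SE of the difference = √(SE₁² + SE₂²) = √(0.000625 + 0.000196) = 0.02865.
z* for 90% confidence is 1.645, so the margin of error is 1.645 × 0.02865 = 0.04713.
Point estimate p̂₁ − p̂₂ = 0.2297 − 0.2500 = -0.0203.
-0.0203 ± 0.04713 → (-0.06743, 0.02683).
The interval (-0.06743, 0.02683) contains 0, so the difference is not significant.

not significant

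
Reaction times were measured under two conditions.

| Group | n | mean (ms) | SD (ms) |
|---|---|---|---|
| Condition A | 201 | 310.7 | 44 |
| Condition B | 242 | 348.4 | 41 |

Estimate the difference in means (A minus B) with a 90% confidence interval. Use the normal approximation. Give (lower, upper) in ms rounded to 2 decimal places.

(-44.40, -31.00)

SE₁ = s₁/√n₁ = 44/√201 = 3.1035; SE₂ = 41/√242 = 2.6356.
Independent samples, unequal variances: SE_diff = √(SE₁² + SE₂²) = √(9.63171225 + 6.94638736) = 4.0716.
z* = 1.645, so margin of error = 1.645 × 4.0716 = 6.6978.
Difference in means = 310.7 − 348.4 = -37.7000.
-37.7000 ± 6.6978 → (-44.40, -31.00).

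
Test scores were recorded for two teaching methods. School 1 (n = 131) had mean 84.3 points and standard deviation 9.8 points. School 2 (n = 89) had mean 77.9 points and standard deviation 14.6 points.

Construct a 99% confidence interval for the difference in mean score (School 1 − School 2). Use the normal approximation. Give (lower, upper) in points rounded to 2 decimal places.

(1.84, 10.96)

Per-group SEs: s₁/√n₁ = 9.8/√131 = 0.8562, s₂/√n₂ = 14.6/√89 = 1.5476.
Unpooled SE of the difference: √(0.73307844 + 2.39506576) = 1.7687.
Margin of error = z* · SE = 2.576 × 1.7687 = 4.5562.
x̄₁ − x̄₂ = 84.3 − 77.9 = 6.4000.
CI: 6.4000 ± 4.5562 = (1.84, 10.96).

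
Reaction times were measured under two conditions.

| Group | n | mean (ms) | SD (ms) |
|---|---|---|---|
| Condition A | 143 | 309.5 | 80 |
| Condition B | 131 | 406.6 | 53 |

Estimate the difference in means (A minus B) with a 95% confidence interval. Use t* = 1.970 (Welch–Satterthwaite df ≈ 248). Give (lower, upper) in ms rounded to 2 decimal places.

SE₁ = s₁/√n₁ = 80/√143 = 6.6899; SE₂ = 53/√131 = 4.6306.
Independent samples, unequal variances: SE_diff = √(SE₁² + SE₂²) = √(44.75476201 + 21.44245636) = 8.1362.
t* = 1.970, so margin of error = 1.970 × 8.1362 = 16.0283.
Difference in means = 309.5 − 406.6 = -97.1000.
-97.1000 ± 16.0283 → (-113.13, -81.07).

(-113.13, -81.07)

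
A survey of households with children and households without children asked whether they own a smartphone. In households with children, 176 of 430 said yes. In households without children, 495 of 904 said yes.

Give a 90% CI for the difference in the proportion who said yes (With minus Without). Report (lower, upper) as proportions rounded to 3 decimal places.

(-0.186, -0.091)

First, p̂₁ = 176/430 = 0.4093; p̂₂ = 495/904 = 0.5476.
The two standard errors are √(0.4093×0.5907/430) = 0.02371 and √(0.5476×0.4524/904) = 0.01655.
Because the samples are independent, SE_diff = √(0.02371² + 0.01655²) = 0.02891.
Using z* = 1.645 for 90%, ME = 1.645 × 0.02891 = 0.04756.
p̂₁ − p̂₂ = -0.1383; interval -0.1383 ± 0.04756 gives (-0.186, -0.091).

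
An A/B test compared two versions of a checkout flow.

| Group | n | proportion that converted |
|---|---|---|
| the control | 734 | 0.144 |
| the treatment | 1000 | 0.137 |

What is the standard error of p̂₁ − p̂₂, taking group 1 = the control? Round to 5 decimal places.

0.01692

Each SE is √(p̂(1−p̂)/n): √(0.1440·0.8560/734) = 0.01296 and √(0.1370·0.8630/1000) = 0.01087.
SE(p̂₁ − p̂₂) = √(SE₁² + SE₂²) = √(0.0001679616 + 0.0001181569) = 0.01692, since the two samples are independent.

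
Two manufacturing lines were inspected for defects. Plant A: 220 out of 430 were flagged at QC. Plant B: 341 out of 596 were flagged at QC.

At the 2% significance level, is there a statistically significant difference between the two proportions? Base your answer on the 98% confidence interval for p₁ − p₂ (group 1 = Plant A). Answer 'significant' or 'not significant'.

not significant

Sample proportions: 220/430 = 0.5116, 341/596 = 0.5721.
Each SE is √(p̂(1−p̂)/n): √(0.5116·0.4884/430) = 0.02411 and √(0.5721·0.4279/596) = 0.02027.
SE(p̂₁ − p̂₂) = √(SE₁² + SE₂²) = √(0.0005812921 + 0.0004108729) = 0.03150, since the two samples are independent.
At 98% confidence z* = 2.326; margin = 2.326 × 0.03150 = 0.07327.
The difference is 0.5116 − 0.5721 = -0.0605, so the interval is -0.0605 ± 0.07327 = (-0.13377, 0.01277).
The interval (-0.13377, 0.01277) contains 0, so the difference is not significant.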